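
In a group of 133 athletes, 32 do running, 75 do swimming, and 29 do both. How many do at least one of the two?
|A∪B| = |A| + |B| - |A∩B| = 32 + 75 - 29 = 78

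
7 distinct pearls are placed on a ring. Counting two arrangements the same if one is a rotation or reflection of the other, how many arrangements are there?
(7-1)!/2 = 720/2 = 360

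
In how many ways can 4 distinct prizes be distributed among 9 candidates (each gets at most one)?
P(9,4) = 9!/(9-4)! = 3024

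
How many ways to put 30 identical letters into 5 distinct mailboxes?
C(30+5-1, 5-1) = C(34, 4) = 46376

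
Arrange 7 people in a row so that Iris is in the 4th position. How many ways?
Fix one position: (7-1)! = 720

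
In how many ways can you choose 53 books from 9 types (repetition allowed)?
C(53+9-1, 9-1) = C(61, 8) = 2944827765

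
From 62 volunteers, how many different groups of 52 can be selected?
C(62,52) = 62!/(52!×10!) = 107518933731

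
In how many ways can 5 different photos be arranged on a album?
5! = 120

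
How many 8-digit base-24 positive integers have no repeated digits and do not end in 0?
Last digit: 23 nonzero choices. First digit: 22 (nonzero, ≠last). Middle 6: P(22,6) = 53721360. Total = 27183008160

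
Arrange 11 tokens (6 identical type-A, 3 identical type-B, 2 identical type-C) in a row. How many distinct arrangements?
11! / (6! × 3! × 2!) = 4620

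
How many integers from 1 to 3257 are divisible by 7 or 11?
⌊3257/7⌋ + ⌊3257/11⌋ - ⌊3257/77⌋ = 465 + 296 - 42 = 719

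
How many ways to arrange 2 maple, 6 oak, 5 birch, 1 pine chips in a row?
14! / (2! × 6! × 5! × 1!) = 504504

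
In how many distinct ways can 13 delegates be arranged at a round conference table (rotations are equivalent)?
Circular: fix one position, arrange the rest. (13-1)! = 479001600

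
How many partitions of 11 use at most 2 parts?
By conjugation, equals partitions of 11 into parts ≤ 2. Let r_j(i) = number of partitions of i into parts ≤ j, for i = 0..11. r_1(i) = 1 for all i; r_j(i) = r_{j-1}(i) + r_j(i-j). Rows j = 2..2: ≤2: 1 1 2 2 3 3 4 4 5 5 6 6. r_2(11) = 6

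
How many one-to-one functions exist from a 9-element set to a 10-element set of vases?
P(10,9) = 10!/(10-9)! = 3628800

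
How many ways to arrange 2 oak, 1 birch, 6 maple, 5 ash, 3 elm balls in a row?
17! / (2! × 1! × 6! × 5! × 3!) = 343062720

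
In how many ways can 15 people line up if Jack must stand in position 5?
Fix one position: (15-1)! = 87178291200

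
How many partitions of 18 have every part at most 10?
Let r_j(i) = number of partitions of i into parts ≤ j, for i = 0..18. r_1(i) = 1 for all i; r_j(i) = r_{j-1}(i) + r_j(i-j). Rows j = 2..10: ≤2: 1 1 2 2 3 3 4 4 5 5 6 6 7 7 8 8 9 9 10; ≤3: 1 1 2 3 4 5 7 8 10 12 14 16 19 21 24 27 30 33 37; ≤4: 1 1 2 3 5 6 9 11 15 18 23 27 34 39 47 54 64 72 84; ≤5: 1 1 2 3 5 7 10 13 18 23 30 37 47 57 70 84 101 119 141; ≤6: 1 1 2 3 5 7 11 14 20 26 35 44 58 71 90 110 136 163 199; ≤7: 1 1 2 3 5 7 11 15 21 28 38 49 65 82 105 131 164 201 248; ≤8: 1 1 2 3 5 7 11 15 22 29 40 52 70 89 116 146 186 230 288; ≤9: 1 1 2 3 5 7 11 15 22 30 41 54 73 94 123 157 201 252 318; ≤10: 1 1 2 3 5 7 11 15 22 30 42 55 75 97 128 164 212 267 340. r_10(18) = 340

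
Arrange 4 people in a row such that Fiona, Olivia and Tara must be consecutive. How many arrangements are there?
Treat the 3 as one block: (4-3+1)! × 3! = 2 × 6 = 12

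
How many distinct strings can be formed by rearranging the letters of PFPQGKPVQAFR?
12! / (2! × 1! × 1! × 2! × 1! × 3! × 1! × 1!) = 19958400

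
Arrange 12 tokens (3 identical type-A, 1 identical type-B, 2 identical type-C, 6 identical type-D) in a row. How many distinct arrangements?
12! / (3! × 1! × 2! × 6!) = 55440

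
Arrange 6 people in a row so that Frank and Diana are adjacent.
Treat as block: (6-1)! × 2! = 120 × 2 = 240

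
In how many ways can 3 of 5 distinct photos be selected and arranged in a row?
P(5,3) = 5!/(5-3)! = 60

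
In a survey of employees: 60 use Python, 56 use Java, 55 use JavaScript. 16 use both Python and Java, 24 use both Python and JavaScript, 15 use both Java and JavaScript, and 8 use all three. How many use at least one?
|A∪B∪C| = 60+56+55-16-24-15+8 = 124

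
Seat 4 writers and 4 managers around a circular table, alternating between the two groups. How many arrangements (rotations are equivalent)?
Fix one of the writers: (4-1)! ways for the remaining writers, × 4! ways for the managers = 6 × 24 = 144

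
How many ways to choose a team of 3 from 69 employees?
C(69,3) = 69!/(3!×66!) = 52394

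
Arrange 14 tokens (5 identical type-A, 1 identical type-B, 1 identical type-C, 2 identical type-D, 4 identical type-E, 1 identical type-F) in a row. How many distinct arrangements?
14! / (5! × 1! × 1! × 2! × 4! × 1!) = 15135120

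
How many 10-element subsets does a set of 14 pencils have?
C(14,10) = 14!/(10!×4!) = 1001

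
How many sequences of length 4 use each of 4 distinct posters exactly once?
4! = 24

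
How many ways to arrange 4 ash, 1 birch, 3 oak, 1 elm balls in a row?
9! / (4! × 1! × 3! × 1!) = 2520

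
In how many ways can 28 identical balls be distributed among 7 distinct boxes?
C(28+7-1, 7-1) = C(34, 6) = 1344904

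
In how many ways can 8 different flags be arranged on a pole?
8! = 40320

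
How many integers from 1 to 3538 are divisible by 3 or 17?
⌊3538/3⌋ + ⌊3538/17⌋ - ⌊3538/51⌋ = 1179 + 208 - 69 = 1318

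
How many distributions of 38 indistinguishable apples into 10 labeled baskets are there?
C(38+10-1, 10-1) = C(47, 9) = 1362649145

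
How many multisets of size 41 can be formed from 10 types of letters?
C(41+10-1, 10-1) = C(50, 9) = 2505433700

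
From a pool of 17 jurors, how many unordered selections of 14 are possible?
C(17,14) = 17!/(14!×3!) = 680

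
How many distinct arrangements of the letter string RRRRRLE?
7! / (1! × 1! × 5!) = 42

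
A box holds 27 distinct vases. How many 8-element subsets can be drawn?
C(27,8) = 27!/(8!×19!) = 2220075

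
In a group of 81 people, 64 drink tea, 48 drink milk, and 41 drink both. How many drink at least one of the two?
|A∪B| = |A| + |B| - |A∩B| = 64 + 48 - 41 = 71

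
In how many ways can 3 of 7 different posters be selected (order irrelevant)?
C(7,3) = 7!/(3!×4!) = 35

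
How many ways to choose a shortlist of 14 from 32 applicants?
C(32,14) = 32!/(14!×18!) = 471435600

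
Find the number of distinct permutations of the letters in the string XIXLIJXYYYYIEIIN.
16! / (4! × 3! × 1! × 5! × 1! × 1! × 1!) = 1210809600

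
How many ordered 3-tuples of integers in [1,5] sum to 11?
Coefficient of x^11 in (x + x² + ... + x^5)^3. By inclusion-exclusion on dice exceeding 5: Σ_j (-1)^j C(3,j)·C(11-1-5j, 2) = C(3,0)·C(10,2) - C(3,1)·C(5,2) = 1·45 - 3·10 = 15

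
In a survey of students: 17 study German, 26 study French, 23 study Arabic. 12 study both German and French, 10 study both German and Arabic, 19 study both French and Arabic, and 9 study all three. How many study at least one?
|A∪B∪C| = 17+26+23-12-10-19+9 = 34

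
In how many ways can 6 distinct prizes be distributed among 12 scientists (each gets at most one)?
P(12,6) = 12!/(12-6)! = 665280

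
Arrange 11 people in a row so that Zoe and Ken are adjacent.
Treat as block: (11-1)! × 2! = 3628800 × 2 = 7257600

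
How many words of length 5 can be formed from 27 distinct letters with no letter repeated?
P(27,5) = 27!/(27-5)! = 9687600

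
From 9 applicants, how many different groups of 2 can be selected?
C(9,2) = 9!/(2!×7!) = 36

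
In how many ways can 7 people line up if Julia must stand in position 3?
Fix one position: (7-1)! = 720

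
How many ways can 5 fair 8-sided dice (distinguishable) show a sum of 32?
Coefficient of x^32 in (x + x² + ... + x^8)^5. By inclusion-exclusion on dice exceeding 8: Σ_j (-1)^j C(5,j)·C(32-1-8j, 4) = C(5,0)·C(31,4) - C(5,1)·C(23,4) + C(5,2)·C(15,4) - C(5,3)·C(7,4) = 1·31465 - 5·8855 + 10·1365 - 10·35 = 490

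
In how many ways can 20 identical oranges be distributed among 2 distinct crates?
C(20+2-1, 2-1) = C(21, 1) = 21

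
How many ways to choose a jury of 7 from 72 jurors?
C(72,7) = 72!/(7!×65!) = 1473109704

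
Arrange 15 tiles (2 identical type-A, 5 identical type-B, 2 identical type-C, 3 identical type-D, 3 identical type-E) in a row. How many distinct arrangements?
15! / (2! × 5! × 2! × 3! × 3!) = 75675600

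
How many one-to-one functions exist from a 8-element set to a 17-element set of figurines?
P(17,8) = 17!/(17-8)! = 980179200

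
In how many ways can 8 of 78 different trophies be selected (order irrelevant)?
C(78,8) = 78!/(8!×70!) = 23446881315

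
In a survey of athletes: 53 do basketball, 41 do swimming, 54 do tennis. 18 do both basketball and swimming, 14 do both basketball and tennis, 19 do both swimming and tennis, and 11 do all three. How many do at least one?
|A∪B∪C| = 53+41+54-18-14-19+11 = 108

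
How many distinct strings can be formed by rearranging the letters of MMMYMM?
6! / (1! × 5!) = 6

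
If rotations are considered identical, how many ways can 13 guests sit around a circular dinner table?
Circular: fix one position, arrange the rest. (13-1)! = 479001600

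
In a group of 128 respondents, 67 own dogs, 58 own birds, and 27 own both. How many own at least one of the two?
|A∪B| = |A| + |B| - |A∩B| = 67 + 58 - 27 = 98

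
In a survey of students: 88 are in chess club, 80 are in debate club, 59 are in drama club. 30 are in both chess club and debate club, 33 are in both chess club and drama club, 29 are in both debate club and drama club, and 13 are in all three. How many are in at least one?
|A∪B∪C| = 88+80+59-30-33-29+13 = 148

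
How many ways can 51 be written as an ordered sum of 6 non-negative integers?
C(51+6-1, 6-1) = C(56, 5) = 3819816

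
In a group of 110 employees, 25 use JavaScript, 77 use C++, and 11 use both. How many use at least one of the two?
|A∪B| = |A| + |B| - |A∩B| = 25 + 77 - 11 = 91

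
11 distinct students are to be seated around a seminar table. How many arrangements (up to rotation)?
Circular: fix one position, arrange the rest. (11-1)! = 3628800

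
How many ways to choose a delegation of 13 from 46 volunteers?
C(46,13) = 46!/(13!×33!) = 101766230790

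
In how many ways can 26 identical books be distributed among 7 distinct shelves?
C(26+7-1, 7-1) = C(32, 6) = 906192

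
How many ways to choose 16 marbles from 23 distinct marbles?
C(23,16) = 23!/(16!×7!) = 245157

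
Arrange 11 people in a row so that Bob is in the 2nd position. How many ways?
Fix one position: (11-1)! = 3628800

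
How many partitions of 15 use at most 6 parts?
By conjugation, equals partitions of 15 into parts ≤ 6. Let r_j(i) = number of partitions of i into parts ≤ j, for i = 0..15. r_1(i) = 1 for all i; r_j(i) = r_{j-1}(i) + r_j(i-j). Rows j = 2..6: ≤2: 1 1 2 2 3 3 4 4 5 5 6 6 7 7 8 8; ≤3: 1 1 2 3 4 5 7 8 10 12 14 16 19 21 24 27; ≤4: 1 1 2 3 5 6 9 11 15 18 23 27 34 39 47 54; ≤5: 1 1 2 3 5 7 10 13 18 23 30 37 47 57 70 84; ≤6: 1 1 2 3 5 7 11 14 20 26 35 44 58 71 90 110. r_6(15) = 110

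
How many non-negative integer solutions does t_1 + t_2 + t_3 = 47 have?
C(47+3-1, 3-1) = C(49, 2) = 1176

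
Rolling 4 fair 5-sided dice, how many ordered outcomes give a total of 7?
Coefficient of x^7 in (x + x² + ... + x^5)^4. By inclusion-exclusion on dice exceeding 5: Σ_j (-1)^j C(4,j)·C(7-1-5j, 3) = C(4,0)·C(6,3) = 1·20 = 20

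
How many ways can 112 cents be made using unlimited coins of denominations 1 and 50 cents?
Coefficient of x^112 in 1/(1-x^1) · 1/(1-x^50). Use j coins of 50 for j = 0..⌊112/50⌋ = 2, the rest in 1s: 2 + 1 = 3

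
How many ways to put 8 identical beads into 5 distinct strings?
C(8+5-1, 5-1) = C(12, 4) = 495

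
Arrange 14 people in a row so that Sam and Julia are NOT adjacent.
Total - adjacent = 14! - (14-1)!×2 = 87178291200 - 12454041600 = 74724249600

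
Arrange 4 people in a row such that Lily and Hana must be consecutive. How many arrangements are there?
Treat the 2 as one block: (4-2+1)! × 2! = 6 × 2 = 12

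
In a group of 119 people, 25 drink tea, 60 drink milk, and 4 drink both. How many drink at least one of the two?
|A∪B| = |A| + |B| - |A∩B| = 25 + 60 - 4 = 81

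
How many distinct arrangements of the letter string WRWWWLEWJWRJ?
12! / (2! × 6! × 2! × 1! × 1!) = 166320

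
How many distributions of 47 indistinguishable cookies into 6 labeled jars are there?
C(47+6-1, 6-1) = C(52, 5) = 2598960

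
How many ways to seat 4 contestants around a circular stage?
Circular: fix one position, arrange the rest. (4-1)! = 6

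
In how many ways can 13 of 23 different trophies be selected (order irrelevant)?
C(23,13) = 23!/(13!×10!) = 1144066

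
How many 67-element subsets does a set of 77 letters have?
C(77,67) = 77!/(67!×10!) = 1096993404430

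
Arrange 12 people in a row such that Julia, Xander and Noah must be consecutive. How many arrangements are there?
Treat the 3 as one block: (12-3+1)! × 3! = 3628800 × 6 = 21772800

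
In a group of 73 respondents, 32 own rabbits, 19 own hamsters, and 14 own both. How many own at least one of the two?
|A∪B| = |A| + |B| - |A∩B| = 32 + 19 - 14 = 37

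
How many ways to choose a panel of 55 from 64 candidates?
C(64,55) = 64!/(55!×9!) = 27540584512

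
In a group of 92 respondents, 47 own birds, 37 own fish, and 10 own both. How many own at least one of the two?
|A∪B| = |A| + |B| - |A∩B| = 47 + 37 - 10 = 74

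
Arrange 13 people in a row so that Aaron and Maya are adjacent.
Treat as block: (13-1)! × 2! = 479001600 × 2 = 958003200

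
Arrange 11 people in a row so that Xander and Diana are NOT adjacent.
Total - adjacent = 11! - (11-1)!×2 = 39916800 - 7257600 = 32659200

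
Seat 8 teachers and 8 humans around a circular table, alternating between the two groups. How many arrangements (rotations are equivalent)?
Fix one of the teachers: (8-1)! ways for the remaining teachers, × 8! ways for the humans = 5040 × 40320 = 203212800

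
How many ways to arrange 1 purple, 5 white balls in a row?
6! / (1! × 5!) = 6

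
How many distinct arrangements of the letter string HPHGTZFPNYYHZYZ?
15! / (3! × 1! × 1! × 3! × 1! × 1! × 2! × 3!) = 3027024000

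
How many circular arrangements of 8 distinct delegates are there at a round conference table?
Circular: fix one position, arrange the rest. (8-1)! = 5040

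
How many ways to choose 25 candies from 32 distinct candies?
C(32,25) = 32!/(25!×7!) = 3365856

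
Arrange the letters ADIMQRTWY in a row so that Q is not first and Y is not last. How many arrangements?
By inclusion-exclusion: 9! - 2×(9-1)! + (9-2)! = 362880 - 80640 + 5040 = 287280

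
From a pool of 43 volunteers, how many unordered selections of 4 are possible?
C(43,4) = 43!/(4!×39!) = 123410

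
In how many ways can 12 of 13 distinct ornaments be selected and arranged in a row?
P(13,12) = 13!/(13-12)! = 6227020800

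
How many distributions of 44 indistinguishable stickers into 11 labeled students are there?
C(44+11-1, 11-1) = C(54, 10) = 23930713170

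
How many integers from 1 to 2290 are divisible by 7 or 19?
⌊2290/7⌋ + ⌊2290/19⌋ - ⌊2290/133⌋ = 327 + 120 - 17 = 430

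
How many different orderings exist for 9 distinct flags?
9! = 362880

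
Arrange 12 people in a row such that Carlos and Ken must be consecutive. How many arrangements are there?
Treat the 2 as one block: (12-2+1)! × 2! = 39916800 × 2 = 79833600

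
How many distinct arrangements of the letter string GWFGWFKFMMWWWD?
14! / (3! × 2! × 1! × 1! × 5! × 2!) = 30270240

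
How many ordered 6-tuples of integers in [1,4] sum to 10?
Coefficient of x^10 in (x + x² + ... + x^4)^6. By inclusion-exclusion on dice exceeding 4: Σ_j (-1)^j C(6,j)·C(10-1-4j, 5) = C(6,0)·C(9,5) - C(6,1)·C(5,5) = 1·126 - 6·1 = 120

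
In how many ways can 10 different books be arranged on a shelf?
10! = 3628800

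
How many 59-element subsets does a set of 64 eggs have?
C(64,59) = 64!/(59!×5!) = 7624512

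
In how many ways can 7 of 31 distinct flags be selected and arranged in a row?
P(31,7) = 31!/(31-7)! = 13253058000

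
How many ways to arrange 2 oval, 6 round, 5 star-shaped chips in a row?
13! / (2! × 6! × 5!) = 36036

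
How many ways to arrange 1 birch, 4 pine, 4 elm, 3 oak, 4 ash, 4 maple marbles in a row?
20! / (1! × 4! × 4! × 3! × 4! × 4!) = 1222160940000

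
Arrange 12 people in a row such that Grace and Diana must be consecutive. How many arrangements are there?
Treat the 2 as one block: (12-2+1)! × 2! = 39916800 × 2 = 79833600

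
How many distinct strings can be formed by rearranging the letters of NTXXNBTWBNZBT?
13! / (2! × 3! × 3! × 1! × 3! × 1!) = 14414400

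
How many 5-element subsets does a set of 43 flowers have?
C(43,5) = 43!/(5!×38!) = 962598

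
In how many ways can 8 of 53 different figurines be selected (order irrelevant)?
C(53,8) = 53!/(8!×45!) = 886322710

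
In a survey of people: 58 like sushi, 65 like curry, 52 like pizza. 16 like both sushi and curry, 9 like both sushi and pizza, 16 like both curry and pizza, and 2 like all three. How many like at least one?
|A∪B∪C| = 58+65+52-16-9-16+2 = 136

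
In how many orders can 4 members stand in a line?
4! = 24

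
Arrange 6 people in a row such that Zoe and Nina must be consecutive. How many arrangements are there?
Treat the 2 as one block: (6-2+1)! × 2! = 120 × 2 = 240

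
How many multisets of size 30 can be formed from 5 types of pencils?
C(30+5-1, 5-1) = C(34, 4) = 46376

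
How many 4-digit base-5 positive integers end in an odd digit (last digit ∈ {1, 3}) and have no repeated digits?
Last∈{1,3}. Last=0: 0. Last nonzero: 2×3×P(3,2) = 36. Total = 36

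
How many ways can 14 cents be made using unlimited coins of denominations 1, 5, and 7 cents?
Coefficient of x^14 in 1/(1-x^1) · 1/(1-x^5) · 1/(1-x^7). Case on j = number of 7-cent coins (j = 0..2); remainder r = 14 - 7j is made from {1,5} in ⌊r/5⌋+1 ways. r = 14, 7, 0 → 3 + 2 + 1 = 6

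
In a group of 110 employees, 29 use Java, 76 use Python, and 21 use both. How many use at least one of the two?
|A∪B| = |A| + |B| - |A∩B| = 29 + 76 - 21 = 84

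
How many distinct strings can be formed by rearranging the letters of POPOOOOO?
8! / (6! × 2!) = 28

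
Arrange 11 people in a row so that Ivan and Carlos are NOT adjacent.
Total - adjacent = 11! - (11-1)!×2 = 39916800 - 7257600 = 32659200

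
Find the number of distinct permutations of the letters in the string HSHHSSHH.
8! / (3! × 5!) = 56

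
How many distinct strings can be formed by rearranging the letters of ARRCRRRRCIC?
11! / (3! × 1! × 1! × 6!) = 9240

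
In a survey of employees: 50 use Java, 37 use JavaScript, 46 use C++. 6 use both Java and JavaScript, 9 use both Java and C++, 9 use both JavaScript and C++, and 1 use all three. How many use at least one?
|A∪B∪C| = 50+37+46-6-9-9+1 = 110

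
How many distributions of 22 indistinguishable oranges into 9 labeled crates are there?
C(22+9-1, 9-1) = C(30, 8) = 5852925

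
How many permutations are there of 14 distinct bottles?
14! = 87178291200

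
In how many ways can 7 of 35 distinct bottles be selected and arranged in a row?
P(35,7) = 35!/(35-7)! = 33891580800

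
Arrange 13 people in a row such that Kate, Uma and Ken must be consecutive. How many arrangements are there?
Treat the 3 as one block: (13-3+1)! × 3! = 39916800 × 6 = 239500800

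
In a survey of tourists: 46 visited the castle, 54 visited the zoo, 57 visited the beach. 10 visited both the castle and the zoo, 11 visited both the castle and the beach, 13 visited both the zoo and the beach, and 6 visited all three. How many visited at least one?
|A∪B∪C| = 46+54+57-10-11-13+6 = 129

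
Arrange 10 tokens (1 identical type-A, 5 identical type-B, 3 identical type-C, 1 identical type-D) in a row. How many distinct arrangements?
10! / (1! × 5! × 3! × 1!) = 5040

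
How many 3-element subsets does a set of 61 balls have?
C(61,3) = 61!/(3!×58!) = 35990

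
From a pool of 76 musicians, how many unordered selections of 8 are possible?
C(76,8) = 76!/(8!×68!) = 18855883575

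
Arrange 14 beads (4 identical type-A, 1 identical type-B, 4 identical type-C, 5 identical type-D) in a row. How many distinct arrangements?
14! / (4! × 1! × 4! × 5!) = 1261260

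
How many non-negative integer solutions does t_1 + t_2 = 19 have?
C(19+2-1, 2-1) = C(20, 1) = 20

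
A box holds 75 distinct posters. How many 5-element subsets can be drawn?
C(75,5) = 75!/(5!×70!) = 17259390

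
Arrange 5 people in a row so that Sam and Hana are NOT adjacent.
Total - adjacent = 5! - (5-1)!×2 = 120 - 48 = 72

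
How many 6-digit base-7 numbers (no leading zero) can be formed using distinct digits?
First digit: 6 choices (nonzero). Then descending: 6 × 6 × 5 × 4 × 3 × 2 = 4320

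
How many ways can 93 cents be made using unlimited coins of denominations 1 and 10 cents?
Coefficient of x^93 in 1/(1-x^1) · 1/(1-x^10). Use j coins of 10 for j = 0..⌊93/10⌋ = 9, the rest in 1s: 9 + 1 = 10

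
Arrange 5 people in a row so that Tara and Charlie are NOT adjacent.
Total - adjacent = 5! - (5-1)!×2 = 120 - 48 = 72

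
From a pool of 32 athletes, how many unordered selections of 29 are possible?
C(32,29) = 32!/(29!×3!) = 4960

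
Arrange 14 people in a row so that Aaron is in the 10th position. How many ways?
Fix one position: (14-1)! = 6227020800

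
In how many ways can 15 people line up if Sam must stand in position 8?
Fix one position: (15-1)! = 87178291200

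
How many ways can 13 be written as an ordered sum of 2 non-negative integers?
C(13+2-1, 2-1) = C(14, 1) = 14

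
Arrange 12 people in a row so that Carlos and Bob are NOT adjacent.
Total - adjacent = 12! - (12-1)!×2 = 479001600 - 79833600 = 399168000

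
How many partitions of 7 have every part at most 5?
Let r_j(i) = number of partitions of i into parts ≤ j, for i = 0..7. r_1(i) = 1 for all i; r_j(i) = r_{j-1}(i) + r_j(i-j). Rows j = 2..5: ≤2: 1 1 2 2 3 3 4 4; ≤3: 1 1 2 3 4 5 7 8; ≤4: 1 1 2 3 5 6 9 11; ≤5: 1 1 2 3 5 7 10 13. r_5(7) = 13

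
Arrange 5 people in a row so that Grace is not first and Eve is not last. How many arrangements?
By inclusion-exclusion: 5! - 2×(5-1)! + (5-2)! = 120 - 48 + 6 = 78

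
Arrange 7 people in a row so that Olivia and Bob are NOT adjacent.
Total - adjacent = 7! - (7-1)!×2 = 5040 - 1440 = 3600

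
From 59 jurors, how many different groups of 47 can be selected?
C(59,47) = 59!/(47!×12!) = 1119487075980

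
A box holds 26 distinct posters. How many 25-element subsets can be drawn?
C(26,25) = 26!/(25!×1!) = 26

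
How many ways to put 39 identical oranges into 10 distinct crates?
C(39+10-1, 10-1) = C(48, 9) = 1677106640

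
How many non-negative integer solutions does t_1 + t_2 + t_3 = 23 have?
C(23+3-1, 3-1) = C(25, 2) = 300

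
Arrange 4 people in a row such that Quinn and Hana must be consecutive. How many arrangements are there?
Treat the 2 as one block: (4-2+1)! × 2! = 6 × 2 = 12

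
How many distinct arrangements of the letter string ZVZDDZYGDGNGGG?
14! / (1! × 1! × 3! × 3! × 5! × 1!) = 20180160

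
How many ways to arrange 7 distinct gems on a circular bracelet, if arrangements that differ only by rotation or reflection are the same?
(7-1)!/2 = 720/2 = 360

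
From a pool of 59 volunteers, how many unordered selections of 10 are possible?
C(59,10) = 59!/(10!×49!) = 62828356305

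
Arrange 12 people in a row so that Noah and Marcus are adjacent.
Treat as block: (12-1)! × 2! = 39916800 × 2 = 79833600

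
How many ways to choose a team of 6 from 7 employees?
C(7,6) = 7!/(6!×1!) = 7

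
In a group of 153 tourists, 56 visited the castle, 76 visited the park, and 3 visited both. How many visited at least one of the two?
|A∪B| = |A| + |B| - |A∩B| = 56 + 76 - 3 = 129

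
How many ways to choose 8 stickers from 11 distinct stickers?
C(11,8) = 11!/(8!×3!) = 165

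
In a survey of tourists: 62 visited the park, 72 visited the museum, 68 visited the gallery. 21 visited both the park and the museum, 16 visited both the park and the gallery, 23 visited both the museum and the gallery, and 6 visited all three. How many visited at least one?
|A∪B∪C| = 62+72+68-21-16-23+6 = 148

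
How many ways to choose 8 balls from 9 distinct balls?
C(9,8) = 9!/(8!×1!) = 9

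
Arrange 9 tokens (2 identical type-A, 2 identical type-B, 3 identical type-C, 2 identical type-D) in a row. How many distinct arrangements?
9! / (2! × 2! × 3! × 2!) = 7560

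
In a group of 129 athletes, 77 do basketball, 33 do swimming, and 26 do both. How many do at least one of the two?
|A∪B| = |A| + |B| - |A∩B| = 77 + 33 - 26 = 84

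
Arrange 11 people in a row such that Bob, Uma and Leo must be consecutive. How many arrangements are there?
Treat the 3 as one block: (11-3+1)! × 3! = 362880 × 6 = 2177280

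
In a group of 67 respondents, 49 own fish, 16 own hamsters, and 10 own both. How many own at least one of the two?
|A∪B| = |A| + |B| - |A∩B| = 49 + 16 - 10 = 55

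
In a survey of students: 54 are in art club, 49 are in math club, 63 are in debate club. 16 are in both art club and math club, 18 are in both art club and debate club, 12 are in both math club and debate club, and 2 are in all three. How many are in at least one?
|A∪B∪C| = 54+49+63-16-18-12+2 = 122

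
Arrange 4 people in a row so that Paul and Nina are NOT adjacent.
Total - adjacent = 4! - (4-1)!×2 = 24 - 12 = 12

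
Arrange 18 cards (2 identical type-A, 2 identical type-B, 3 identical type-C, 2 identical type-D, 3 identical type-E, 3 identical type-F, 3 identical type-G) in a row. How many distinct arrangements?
18! / (2! × 2! × 3! × 2! × 3! × 3! × 3!) = 617512896000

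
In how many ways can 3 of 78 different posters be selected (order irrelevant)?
C(78,3) = 78!/(3!×75!) = 76076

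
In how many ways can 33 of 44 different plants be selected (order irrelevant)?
C(44,33) = 44!/(33!×11!) = 7669339132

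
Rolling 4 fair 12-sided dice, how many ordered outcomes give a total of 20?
Coefficient of x^20 in (x + x² + ... + x^12)^4. By inclusion-exclusion on dice exceeding 12: Σ_j (-1)^j C(4,j)·C(20-1-12j, 3) = C(4,0)·C(19,3) - C(4,1)·C(7,3) = 1·969 - 4·35 = 829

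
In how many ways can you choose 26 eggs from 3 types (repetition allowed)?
C(26+3-1, 3-1) = C(28, 2) = 378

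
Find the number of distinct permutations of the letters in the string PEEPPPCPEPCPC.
13! / (3! × 7! × 3!) = 34320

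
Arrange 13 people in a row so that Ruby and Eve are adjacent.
Treat as block: (13-1)! × 2! = 479001600 × 2 = 958003200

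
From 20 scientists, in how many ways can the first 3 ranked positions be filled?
P(20,3) = 20!/(20-3)! = 6840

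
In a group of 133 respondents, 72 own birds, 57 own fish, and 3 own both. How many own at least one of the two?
|A∪B| = |A| + |B| - |A∩B| = 72 + 57 - 3 = 126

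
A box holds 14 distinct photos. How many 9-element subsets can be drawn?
C(14,9) = 14!/(9!×5!) = 2002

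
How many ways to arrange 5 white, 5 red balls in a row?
10! / (5! × 5!) = 252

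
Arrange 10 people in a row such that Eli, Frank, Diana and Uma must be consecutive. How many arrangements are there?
Treat the 4 as one block: (10-4+1)! × 4! = 5040 × 24 = 120960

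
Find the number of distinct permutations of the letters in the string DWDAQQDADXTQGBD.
15! / (3! × 1! × 1! × 1! × 2! × 1! × 1! × 5!) = 908107200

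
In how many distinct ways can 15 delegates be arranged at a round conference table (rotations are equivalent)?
Circular: fix one position, arrange the rest. (15-1)! = 87178291200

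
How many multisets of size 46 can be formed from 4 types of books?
C(46+4-1, 4-1) = C(49, 3) = 18424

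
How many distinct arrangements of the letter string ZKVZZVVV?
8! / (1! × 3! × 4!) = 280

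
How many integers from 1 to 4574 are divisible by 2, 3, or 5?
⌊4574/2⌋+⌊4574/3⌋+⌊4574/5⌋ - ⌊4574/6⌋-⌊4574/10⌋-⌊4574/15⌋ + ⌊4574/30⌋ = 2287+1524+914 - 762-457-304 + 152 = 3354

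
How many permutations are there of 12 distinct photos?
12! = 479001600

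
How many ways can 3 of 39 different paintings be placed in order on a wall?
P(39,3) = 39!/(39-3)! = 54834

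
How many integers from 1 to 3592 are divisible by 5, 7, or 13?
⌊3592/5⌋+⌊3592/7⌋+⌊3592/13⌋ - ⌊3592/35⌋-⌊3592/65⌋-⌊3592/91⌋ + ⌊3592/455⌋ = 718+513+276 - 102-55-39 + 7 = 1318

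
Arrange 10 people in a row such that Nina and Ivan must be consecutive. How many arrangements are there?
Treat the 2 as one block: (10-2+1)! × 2! = 362880 × 2 = 725760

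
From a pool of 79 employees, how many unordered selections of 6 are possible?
C(79,6) = 79!/(6!×73!) = 277962685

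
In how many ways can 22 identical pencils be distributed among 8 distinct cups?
C(22+8-1, 8-1) = C(29, 7) = 1560780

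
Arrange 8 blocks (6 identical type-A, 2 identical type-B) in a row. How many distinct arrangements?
8! / (6! × 2!) = 28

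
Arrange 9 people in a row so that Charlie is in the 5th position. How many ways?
Fix one position: (9-1)! = 40320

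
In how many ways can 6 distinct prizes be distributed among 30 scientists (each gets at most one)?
P(30,6) = 30!/(30-6)! = 427518000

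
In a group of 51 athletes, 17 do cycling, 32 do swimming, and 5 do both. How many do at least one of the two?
|A∪B| = |A| + |B| - |A∩B| = 17 + 32 - 5 = 44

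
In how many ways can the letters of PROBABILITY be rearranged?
11! / (1! × 1! × 1! × 2! × 1! × 2! × 1! × 1! × 1!) = 9979200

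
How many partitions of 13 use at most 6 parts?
By conjugation, equals partitions of 13 into parts ≤ 6. Let r_j(i) = number of partitions of i into parts ≤ j, for i = 0..13. r_1(i) = 1 for all i; r_j(i) = r_{j-1}(i) + r_j(i-j). Rows j = 2..6: ≤2: 1 1 2 2 3 3 4 4 5 5 6 6 7 7; ≤3: 1 1 2 3 4 5 7 8 10 12 14 16 19 21; ≤4: 1 1 2 3 5 6 9 11 15 18 23 27 34 39; ≤5: 1 1 2 3 5 7 10 13 18 23 30 37 47 57; ≤6: 1 1 2 3 5 7 11 14 20 26 35 44 58 71. r_6(13) = 71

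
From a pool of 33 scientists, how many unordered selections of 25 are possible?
C(33,25) = 33!/(25!×8!) = 13884156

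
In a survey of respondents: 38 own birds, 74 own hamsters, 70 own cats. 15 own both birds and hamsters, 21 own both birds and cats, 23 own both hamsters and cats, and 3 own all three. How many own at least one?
|A∪B∪C| = 38+74+70-15-21-23+3 = 126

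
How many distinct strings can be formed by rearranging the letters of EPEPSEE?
7! / (4! × 2! × 1!) = 105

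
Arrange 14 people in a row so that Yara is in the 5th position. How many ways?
Fix one position: (14-1)! = 6227020800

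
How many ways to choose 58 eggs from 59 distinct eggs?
C(59,58) = 59!/(58!×1!) = 59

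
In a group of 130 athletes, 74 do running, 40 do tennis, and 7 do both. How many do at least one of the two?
|A∪B| = |A| + |B| - |A∩B| = 74 + 40 - 7 = 107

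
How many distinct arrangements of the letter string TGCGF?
5! / (2! × 1! × 1! × 1!) = 60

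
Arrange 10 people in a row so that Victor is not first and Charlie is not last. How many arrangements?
By inclusion-exclusion: 10! - 2×(10-1)! + (10-2)! = 3628800 - 725760 + 40320 = 2943360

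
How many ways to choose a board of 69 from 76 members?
C(76,69) = 76!/(69!×7!) = 2186189400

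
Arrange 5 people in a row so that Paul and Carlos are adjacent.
Treat as block: (5-1)! × 2! = 24 × 2 = 48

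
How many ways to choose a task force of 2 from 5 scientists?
C(5,2) = 5!/(2!×3!) = 10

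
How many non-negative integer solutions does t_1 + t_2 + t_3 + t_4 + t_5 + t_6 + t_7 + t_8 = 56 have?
C(56+8-1, 8-1) = C(63, 7) = 553270671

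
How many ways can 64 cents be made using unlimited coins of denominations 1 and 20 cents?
Coefficient of x^64 in 1/(1-x^1) · 1/(1-x^20). Use j coins of 20 for j = 0..⌊64/20⌋ = 3, the rest in 1s: 3 + 1 = 4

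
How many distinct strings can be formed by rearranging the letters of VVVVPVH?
7! / (1! × 1! × 5!) = 42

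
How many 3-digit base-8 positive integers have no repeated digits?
First digit: 7 choices (nonzero). Then descending: 7 × 7 × 6 = 294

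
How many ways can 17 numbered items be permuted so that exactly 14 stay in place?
Choose the 14 fixed points C(17,14) = 680, derange the rest: !3 = Σ_{j=0}^{3} (-1)^j·3!/j! = 6 - 6 + 3 - 1 = 2. Product = 680 × 2 = 1360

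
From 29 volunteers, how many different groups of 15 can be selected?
C(29,15) = 29!/(15!×14!) = 77558760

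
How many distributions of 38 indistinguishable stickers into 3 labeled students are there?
C(38+3-1, 3-1) = C(40, 2) = 780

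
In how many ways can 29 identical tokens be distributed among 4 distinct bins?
C(29+4-1, 4-1) = C(32, 3) = 4960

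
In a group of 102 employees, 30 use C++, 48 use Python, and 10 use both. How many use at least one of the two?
|A∪B| = |A| + |B| - |A∩B| = 30 + 48 - 10 = 68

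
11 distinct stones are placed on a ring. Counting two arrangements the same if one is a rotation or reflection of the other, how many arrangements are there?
(11-1)!/2 = 3628800/2 = 1814400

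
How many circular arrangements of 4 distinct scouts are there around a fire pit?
Circular: fix one position, arrange the rest. (4-1)! = 6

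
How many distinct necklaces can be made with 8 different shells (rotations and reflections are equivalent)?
(8-1)!/2 = 5040/2 = 2520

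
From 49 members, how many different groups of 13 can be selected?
C(49,13) = 49!/(13!×36!) = 262596783764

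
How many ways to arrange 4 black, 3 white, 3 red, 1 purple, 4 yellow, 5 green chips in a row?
20! / (4! × 3! × 3! × 1! × 4! × 5!) = 977728752000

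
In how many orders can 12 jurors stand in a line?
12! = 479001600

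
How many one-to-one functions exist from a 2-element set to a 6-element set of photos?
P(6,2) = 6!/(6-2)! = 30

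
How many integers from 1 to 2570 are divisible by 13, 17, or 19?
⌊2570/13⌋+⌊2570/17⌋+⌊2570/19⌋ - ⌊2570/221⌋-⌊2570/247⌋-⌊2570/323⌋ + ⌊2570/4199⌋ = 197+151+135 - 11-10-7 + 0 = 455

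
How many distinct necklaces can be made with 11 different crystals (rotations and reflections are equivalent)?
(11-1)!/2 = 3628800/2 = 1814400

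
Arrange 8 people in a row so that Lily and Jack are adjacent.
Treat as block: (8-1)! × 2! = 5040 × 2 = 10080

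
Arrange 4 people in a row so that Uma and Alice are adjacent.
Treat as block: (4-1)! × 2! = 6 × 2 = 12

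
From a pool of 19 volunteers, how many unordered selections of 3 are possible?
C(19,3) = 19!/(3!×16!) = 969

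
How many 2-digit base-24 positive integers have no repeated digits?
First digit: 23 choices (nonzero). Then descending: 23 × 23 = 529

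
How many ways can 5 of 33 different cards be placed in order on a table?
P(33,5) = 33!/(33-5)! = 28480320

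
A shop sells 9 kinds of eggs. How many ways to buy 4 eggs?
C(4+9-1, 9-1) = C(12, 8) = 495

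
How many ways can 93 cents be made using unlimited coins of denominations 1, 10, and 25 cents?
Coefficient of x^93 in 1/(1-x^1) · 1/(1-x^10) · 1/(1-x^25). Case on j = number of 25-cent coins (j = 0..3); remainder r = 93 - 25j is made from {1,10} in ⌊r/10⌋+1 ways. r = 93, 68, 43, 18 → 10 + 7 + 5 + 2 = 24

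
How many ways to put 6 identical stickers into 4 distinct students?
C(6+4-1, 4-1) = C(9, 3) = 84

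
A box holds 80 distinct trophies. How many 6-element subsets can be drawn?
C(80,6) = 80!/(6!×74!) = 300500200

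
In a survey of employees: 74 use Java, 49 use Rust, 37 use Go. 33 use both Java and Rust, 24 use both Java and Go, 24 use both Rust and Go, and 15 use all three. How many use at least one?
|A∪B∪C| = 74+49+37-33-24-24+15 = 94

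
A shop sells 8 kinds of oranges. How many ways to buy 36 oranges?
C(36+8-1, 8-1) = C(43, 7) = 32224114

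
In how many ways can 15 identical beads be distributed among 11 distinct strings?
C(15+11-1, 11-1) = C(25, 10) = 3268760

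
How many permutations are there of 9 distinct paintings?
9! = 362880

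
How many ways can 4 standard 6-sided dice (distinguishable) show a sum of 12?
Coefficient of x^12 in (x + x² + ... + x^6)^4. By inclusion-exclusion on dice exceeding 6: Σ_j (-1)^j C(4,j)·C(12-1-6j, 3) = C(4,0)·C(11,3) - C(4,1)·C(5,3) = 1·165 - 4·10 = 125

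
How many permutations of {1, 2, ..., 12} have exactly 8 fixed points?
Choose the 8 fixed points C(12,8) = 495, derange the rest: !4 = Σ_{j=0}^{4} (-1)^j·4!/j! = 24 - 24 + 12 - 4 + 1 = 9. Product = 495 × 9 = 4455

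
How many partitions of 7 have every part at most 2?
Let r_j(i) = number of partitions of i into parts ≤ j, for i = 0..7. r_1(i) = 1 for all i; r_j(i) = r_{j-1}(i) + r_j(i-j). Rows j = 2..2: ≤2: 1 1 2 2 3 3 4 4. r_2(7) = 4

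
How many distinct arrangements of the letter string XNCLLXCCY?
9! / (3! × 1! × 1! × 2! × 2!) = 15120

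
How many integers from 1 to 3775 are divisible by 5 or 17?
⌊3775/5⌋ + ⌊3775/17⌋ - ⌊3775/85⌋ = 755 + 222 - 44 = 933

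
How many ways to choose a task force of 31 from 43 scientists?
C(43,31) = 43!/(31!×12!) = 15338678264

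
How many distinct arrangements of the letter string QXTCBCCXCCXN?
12! / (3! × 5! × 1! × 1! × 1! × 1!) = 665280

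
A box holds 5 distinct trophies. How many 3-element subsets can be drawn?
C(5,3) = 5!/(3!×2!) = 10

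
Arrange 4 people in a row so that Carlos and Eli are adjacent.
Treat as block: (4-1)! × 2! = 6 × 2 = 12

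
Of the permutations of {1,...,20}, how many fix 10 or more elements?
Exactly j fixed points: C(20,j)·!(20-j); sum over j ≥ 10 (derangement numbers via !m = (m-1)·(!(m-1) + !(m-2)): !0..!10 = 1, 0, 1, 2, 9, 44, 265, 1854, 14833, 133496, 1334961). Σ_{j=10}^{20} C(20,j)·!(20-j) = C(20,10)·!10 + C(20,11)·!9 + C(20,12)·!8 + C(20,13)·!7 + C(20,14)·!6 + C(20,15)·!5 + C(20,16)·!4 + C(20,17)·!3 + C(20,18)·!2 + C(20,19)·!1 + C(20,20)·!0 = 184756·1334961 + 167960·133496 + 125970·14833 + 77520·1854 + 38760·265 + 15504·44 + 4845·9 + 1140·2 + 190·1 + 20·0 + 1·1 = 271087277418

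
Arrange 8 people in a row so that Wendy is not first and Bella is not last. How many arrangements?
By inclusion-exclusion: 8! - 2×(8-1)! + (8-2)! = 40320 - 10080 + 720 = 30960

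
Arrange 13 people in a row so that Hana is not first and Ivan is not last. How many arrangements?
By inclusion-exclusion: 13! - 2×(13-1)! + (13-2)! = 6227020800 - 958003200 + 39916800 = 5308934400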